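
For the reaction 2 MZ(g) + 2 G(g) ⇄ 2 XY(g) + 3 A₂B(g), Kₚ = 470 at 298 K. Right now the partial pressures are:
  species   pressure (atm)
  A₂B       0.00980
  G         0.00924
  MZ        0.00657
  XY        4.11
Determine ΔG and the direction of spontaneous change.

ΔG = 5.49 kJ/mol; the forward reaction is non-spontaneous

Qₚ = P(XY)²·P(A₂B)³ / (P(MZ)²·P(G)²) = (4.11)²·(0.00980)³ / ((0.00657)²·(0.00924)²) = 4310
ΔG = RT ln(Qₚ/Kₚ) = (8.314 J mol⁻¹ K⁻¹)(298 K) × ln(4310/470)
   = (2.478 kJ/mol)(2.216) = 5.49 kJ/mol
ΔG > 0, so the forward reaction is non-spontaneous (proceeds in reverse).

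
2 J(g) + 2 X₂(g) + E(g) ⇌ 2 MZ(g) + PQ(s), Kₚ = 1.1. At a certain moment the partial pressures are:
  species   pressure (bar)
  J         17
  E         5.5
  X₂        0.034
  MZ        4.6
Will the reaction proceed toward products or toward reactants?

(PQ is a pure solid — omitted from Qₚ.)
Qₚ = P(MZ)² / (P(J)²·P(X₂)²·P(E)) = (4.6)² / ((17)²·(0.034)²·(5.5)) = 12
Qₚ = 12 > Kₚ = 1.1, so the reverse reaction proceeds.

in the reverse direction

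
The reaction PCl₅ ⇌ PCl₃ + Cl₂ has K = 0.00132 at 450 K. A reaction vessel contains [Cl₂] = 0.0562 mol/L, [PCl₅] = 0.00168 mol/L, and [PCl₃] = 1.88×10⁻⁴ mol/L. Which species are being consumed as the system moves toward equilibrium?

PCl₃, Cl₂ (products)

Q = [PCl₃]·[Cl₂] / [PCl₅] = (1.88×10⁻⁴)·(0.0562) / (0.00168) = 0.00629
Q = 0.00629 > K = 0.00132: net reverse reaction.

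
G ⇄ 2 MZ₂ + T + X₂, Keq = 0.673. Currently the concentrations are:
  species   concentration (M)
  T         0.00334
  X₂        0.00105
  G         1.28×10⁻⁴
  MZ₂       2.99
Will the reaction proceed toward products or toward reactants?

Q = [MZ₂]²·[T]·[X₂] / [G] = (2.99)²·(0.00334)·(0.00105) / (1.28×10⁻⁴) = 0.245
Q = 0.245 < Keq = 0.673, so the forward reaction proceeds.

toward products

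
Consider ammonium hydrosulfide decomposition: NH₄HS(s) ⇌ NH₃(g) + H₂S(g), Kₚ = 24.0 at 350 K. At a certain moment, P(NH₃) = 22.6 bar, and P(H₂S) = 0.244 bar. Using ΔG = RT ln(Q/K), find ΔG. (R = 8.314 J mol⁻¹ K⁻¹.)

(NH₄HS is a pure solid — omitted from Qₚ.)
Qₚ = P(NH₃)·P(H₂S) = (22.6)·(0.244) = 5.51
ΔG = RT ln(Qₚ/Kₚ) = (8.314 J mol⁻¹ K⁻¹)(350 K) × ln(5.51/24.0)
   = (2.910 kJ/mol)(-1.471) = -4.28 kJ/mol
ΔG < 0, so the forward reaction is spontaneous (proceeds forward).

ΔG = -4.28 kJ/mol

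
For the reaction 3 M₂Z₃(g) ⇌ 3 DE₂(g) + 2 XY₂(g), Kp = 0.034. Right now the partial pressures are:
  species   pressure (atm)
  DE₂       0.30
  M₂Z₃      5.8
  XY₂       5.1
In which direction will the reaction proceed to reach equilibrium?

in the forward direction

Qp = P(DE₂)³·P(XY₂)² / P(M₂Z₃)³ = (0.30)³·(5.1)² / (5.8)³ = 0.0036
Qp = 0.0036 < Kp = 0.034, so the forward reaction proceeds.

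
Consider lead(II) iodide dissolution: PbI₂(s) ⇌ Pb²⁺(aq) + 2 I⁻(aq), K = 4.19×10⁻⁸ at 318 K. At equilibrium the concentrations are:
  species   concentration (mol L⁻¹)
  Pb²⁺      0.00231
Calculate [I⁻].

(PbI₂ is a pure solid — omitted from K.)
At equilibrium, K = [Pb²⁺]·[I⁻]² = 4.19×10⁻⁸.
(0.00231)·([I⁻])² = 4.19×10⁻⁸
[I⁻]² = 1.81×10⁻⁵ ⇒ [I⁻] = 0.00426 mol L⁻¹

[I⁻] = 0.00426 mol L⁻¹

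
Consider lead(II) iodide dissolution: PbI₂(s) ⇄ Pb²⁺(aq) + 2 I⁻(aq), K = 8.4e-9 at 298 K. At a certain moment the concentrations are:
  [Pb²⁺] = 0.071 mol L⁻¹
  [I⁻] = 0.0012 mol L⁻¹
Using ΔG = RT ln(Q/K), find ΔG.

(PbI₂ is a pure solid — omitted from Q.)
Q = [Pb²⁺]·[I⁻]² = (0.071)·(0.0012)² = 1.02e-7
ΔG = RT ln(Q/K) = (8.314 J mol⁻¹ K⁻¹)(298 K) × ln(1.02e-7/8.4e-9)
   = (2.478 kJ/mol)(2.497) = 6.19 kJ/mol
ΔG > 0, so the forward reaction is non-spontaneous (proceeds in reverse).

ΔG = 6.19 kJ/mol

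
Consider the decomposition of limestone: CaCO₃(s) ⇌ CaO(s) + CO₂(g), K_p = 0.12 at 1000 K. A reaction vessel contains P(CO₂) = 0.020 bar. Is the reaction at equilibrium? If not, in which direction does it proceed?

toward products

(CaCO₃, CaO are pure solids — omitted from Q_p.)
Q_p = P(CO₂) = 0.020
Q_p = 0.020 < K_p = 0.12, so the forward reaction proceeds.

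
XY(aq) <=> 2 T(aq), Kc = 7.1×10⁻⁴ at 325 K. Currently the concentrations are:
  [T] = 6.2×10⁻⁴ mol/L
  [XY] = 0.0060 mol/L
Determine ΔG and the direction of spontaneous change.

ΔG = -6.50 kJ/mol; the forward reaction is spontaneous

Qc = [T]² / [XY] = (6.2×10⁻⁴)² / (0.0060) = 6.41×10⁻⁵
ΔG = RT ln(Qc/Kc) = (8.314 J mol⁻¹ K⁻¹)(325 K) × ln(6.41×10⁻⁵/7.1×10⁻⁴)
   = (2.702 kJ/mol)(-2.405) = -6.50 kJ/mol
ΔG < 0, so the forward reaction is spontaneous (proceeds forward).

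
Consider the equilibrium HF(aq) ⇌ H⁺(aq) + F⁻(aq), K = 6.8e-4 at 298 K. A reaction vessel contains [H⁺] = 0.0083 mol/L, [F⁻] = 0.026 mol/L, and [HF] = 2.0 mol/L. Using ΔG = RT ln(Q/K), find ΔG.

Q = [H⁺]·[F⁻] / [HF] = (0.0083)·(0.026) / (2.0) = 1.08e-4
ΔG = RT ln(Q/K) = (8.314 J mol⁻¹ K⁻¹)(298 K) × ln(1.08e-4/6.8e-4)
   = (2.478 kJ/mol)(-1.840) = -4.56 kJ/mol
ΔG < 0, so the forward reaction is spontaneous (proceeds forward).

ΔG = -4.56 kJ/mol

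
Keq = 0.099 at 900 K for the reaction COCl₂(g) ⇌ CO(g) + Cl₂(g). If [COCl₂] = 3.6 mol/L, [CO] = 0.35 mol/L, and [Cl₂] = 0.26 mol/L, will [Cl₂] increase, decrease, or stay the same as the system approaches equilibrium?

increase

Q = [CO]·[Cl₂] / [COCl₂] = (0.35)·(0.26) / (3.6) = 0.025
Q = 0.025 < Keq = 0.099: net forward reaction.
Cl₂ is a product, so it increases.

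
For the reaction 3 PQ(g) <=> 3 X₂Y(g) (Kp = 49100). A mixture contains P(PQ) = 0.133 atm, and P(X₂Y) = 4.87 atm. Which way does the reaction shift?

no net change (already at equilibrium)

Qp = P(X₂Y)³ / P(PQ)³ = (4.87)³ / (0.133)³ = 49100
Qp = 49100 = Kp, so the system is already at equilibrium.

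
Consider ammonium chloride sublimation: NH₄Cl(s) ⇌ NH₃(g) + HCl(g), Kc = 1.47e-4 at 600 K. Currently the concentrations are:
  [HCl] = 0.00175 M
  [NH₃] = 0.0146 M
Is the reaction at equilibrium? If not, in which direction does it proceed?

(NH₄Cl is a pure solid — omitted from Qc.)
Qc = [NH₃]·[HCl] = (0.0146)·(0.00175) = 2.55e-5
Qc = 2.55e-5 < Kc = 1.47e-4, so the forward reaction proceeds.

in the forward direction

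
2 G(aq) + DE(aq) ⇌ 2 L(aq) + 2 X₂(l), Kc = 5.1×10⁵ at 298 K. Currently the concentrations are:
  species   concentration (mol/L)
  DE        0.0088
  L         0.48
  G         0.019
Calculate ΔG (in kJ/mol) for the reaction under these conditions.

ΔG = -4.83 kJ/mol

(X₂ is a pure liquid — omitted from Qc.)
Qc = [L]² / ([G]²·[DE]) = (0.48)² / ((0.019)²·(0.0088)) = 72500
ΔG = RT ln(Qc/Kc) = (8.314 J mol⁻¹ K⁻¹)(298 K) × ln(72500/5.1×10⁵)
   = (2.478 kJ/mol)(-1.951) = -4.83 kJ/mol
ΔG < 0, so the forward reaction is spontaneous (proceeds forward).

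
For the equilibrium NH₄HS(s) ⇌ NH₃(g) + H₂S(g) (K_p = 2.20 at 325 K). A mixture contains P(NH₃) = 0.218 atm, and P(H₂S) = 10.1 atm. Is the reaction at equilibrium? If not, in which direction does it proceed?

no net change (already at equilibrium)

(NH₄HS is a pure solid — omitted from Q_p.)
Q_p = P(NH₃)·P(H₂S) = (0.218)·(10.1) = 2.20
Q_p = 2.20 = K_p, so the system is already at equilibrium.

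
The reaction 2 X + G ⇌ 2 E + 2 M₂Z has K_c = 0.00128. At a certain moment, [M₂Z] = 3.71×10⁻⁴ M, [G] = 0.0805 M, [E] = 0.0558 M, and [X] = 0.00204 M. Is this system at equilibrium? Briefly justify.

Q_c = [E]²·[M₂Z]² / ([X]²·[G]) = (0.0558)²·(3.71×10⁻⁴)² / ((0.00204)²·(0.0805)) = 0.00128
Q_c = 0.00128 = K_c; the system is at equilibrium.

yes, at equilibrium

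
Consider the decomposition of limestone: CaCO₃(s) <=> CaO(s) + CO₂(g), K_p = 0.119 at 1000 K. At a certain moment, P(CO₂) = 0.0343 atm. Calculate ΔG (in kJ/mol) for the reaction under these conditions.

ΔG = -10.3 kJ/mol

(CaCO₃, CaO are pure solids — omitted from Q_p.)
Q_p = P(CO₂) = 0.0343
ΔG = RT ln(Q_p/K_p) = (8.314 J mol⁻¹ K⁻¹)(1000 K) × ln(0.0343/0.119)
   = (8.314 kJ/mol)(-1.244) = -10.3 kJ/mol
ΔG < 0, so the forward reaction is spontaneous (proceeds forward).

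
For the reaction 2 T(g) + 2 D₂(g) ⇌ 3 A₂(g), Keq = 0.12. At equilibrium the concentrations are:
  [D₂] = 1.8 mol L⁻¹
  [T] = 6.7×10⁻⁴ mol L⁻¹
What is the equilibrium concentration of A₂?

At equilibrium, Keq = [A₂]³ / ([T]²·[D₂]²) = 0.12.
([A₂])³ / ((6.7×10⁻⁴)²·(1.8)²) = 0.12
[A₂]³ = 1.75×10⁻⁷ ⇒ [A₂] = 0.0056 mol L⁻¹

[A₂] = 0.0056 mol L⁻¹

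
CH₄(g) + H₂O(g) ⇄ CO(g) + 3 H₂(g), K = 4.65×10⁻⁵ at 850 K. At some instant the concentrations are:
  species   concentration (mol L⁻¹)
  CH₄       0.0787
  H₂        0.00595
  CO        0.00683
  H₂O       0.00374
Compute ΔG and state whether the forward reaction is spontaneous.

Q = [CO]·[H₂]³ / ([CH₄]·[H₂O]) = (0.00683)·(0.00595)³ / ((0.0787)·(0.00374)) = 4.89×10⁻⁶
ΔG = RT ln(Q/K) = (8.314 J mol⁻¹ K⁻¹)(850 K) × ln(4.89×10⁻⁶/4.65×10⁻⁵)
   = (7.067 kJ/mol)(-2.252) = -15.9 kJ/mol
ΔG < 0, so the forward reaction is spontaneous (proceeds forward).

ΔG = -15.9 kJ/mol; the forward reaction is spontaneous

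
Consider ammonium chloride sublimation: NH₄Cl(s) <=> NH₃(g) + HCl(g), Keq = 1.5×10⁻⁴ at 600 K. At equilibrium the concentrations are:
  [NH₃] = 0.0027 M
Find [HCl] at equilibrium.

(NH₄Cl is a pure solid — omitted from Keq.)
At equilibrium, Keq = [NH₃]·[HCl] = 1.5×10⁻⁴.
(0.0027)·([HCl]) = 1.5×10⁻⁴
[HCl] = 0.0556 = 0.056 M

[HCl] = 0.056 M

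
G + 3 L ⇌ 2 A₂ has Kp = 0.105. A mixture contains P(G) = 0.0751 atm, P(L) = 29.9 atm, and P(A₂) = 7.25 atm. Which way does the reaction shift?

Qp = P(A₂)² / (P(G)·P(L)³) = (7.25)² / ((0.0751)·(29.9)³) = 0.0262
Qp = 0.0262 < Kp = 0.105, so the forward reaction proceeds.

to the right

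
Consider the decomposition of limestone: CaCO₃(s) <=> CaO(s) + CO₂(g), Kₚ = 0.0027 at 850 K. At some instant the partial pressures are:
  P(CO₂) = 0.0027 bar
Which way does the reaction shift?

no net change (already at equilibrium)

(CaCO₃, CaO are pure solids — omitted from Qₚ.)
Qₚ = P(CO₂) = 0.0027
Qₚ = 0.0027 = Kₚ, so the system is already at equilibrium.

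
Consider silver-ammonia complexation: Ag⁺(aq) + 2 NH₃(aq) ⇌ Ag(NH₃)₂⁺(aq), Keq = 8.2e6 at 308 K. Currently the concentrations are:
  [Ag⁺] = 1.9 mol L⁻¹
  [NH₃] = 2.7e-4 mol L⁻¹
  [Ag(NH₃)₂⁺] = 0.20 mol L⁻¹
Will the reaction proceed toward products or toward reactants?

Q = [Ag(NH₃)₂⁺] / ([Ag⁺]·[NH₃]²) = (0.20) / ((1.9)·(2.7e-4)²) = 1.4e6
Q = 1.4e6 < Keq = 8.2e6, so the forward reaction proceeds.

in the forward direction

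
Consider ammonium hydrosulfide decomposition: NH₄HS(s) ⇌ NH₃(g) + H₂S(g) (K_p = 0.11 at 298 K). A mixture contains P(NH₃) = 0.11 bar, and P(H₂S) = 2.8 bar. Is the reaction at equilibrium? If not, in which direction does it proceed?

(NH₄HS is a pure solid — omitted from Q_p.)
Q_p = P(NH₃)·P(H₂S) = (0.11)·(2.8) = 0.31
Q_p = 0.31 > K_p = 0.11, so the reverse reaction proceeds.

toward reactants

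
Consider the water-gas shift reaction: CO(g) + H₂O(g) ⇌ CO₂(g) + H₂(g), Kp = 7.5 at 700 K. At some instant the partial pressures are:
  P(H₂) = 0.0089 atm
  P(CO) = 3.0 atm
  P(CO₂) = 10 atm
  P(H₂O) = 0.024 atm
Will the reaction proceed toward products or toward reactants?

to the right

Qp = P(CO₂)·P(H₂) / (P(CO)·P(H₂O)) = (10)·(0.0089) / ((3.0)·(0.024)) = 1.2
Qp = 1.2 < Kp = 7.5, so the forward reaction proceeds.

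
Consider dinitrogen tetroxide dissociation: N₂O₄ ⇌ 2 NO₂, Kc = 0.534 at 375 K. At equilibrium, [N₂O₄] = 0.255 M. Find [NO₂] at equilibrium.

At equilibrium, Kc = [NO₂]² / [N₂O₄] = 0.534.
([NO₂])² / (0.255) = 0.534
[NO₂]² = 0.136 ⇒ [NO₂] = 0.369 M

[NO₂] = 0.369 M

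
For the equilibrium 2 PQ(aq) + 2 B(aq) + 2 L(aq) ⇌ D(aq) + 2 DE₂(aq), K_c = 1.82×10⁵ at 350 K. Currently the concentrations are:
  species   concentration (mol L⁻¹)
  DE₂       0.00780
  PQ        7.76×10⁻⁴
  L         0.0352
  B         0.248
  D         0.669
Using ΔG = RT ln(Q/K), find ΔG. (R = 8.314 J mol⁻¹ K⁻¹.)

ΔG = 4.61 kJ/mol

Q_c = [D]·[DE₂]² / ([PQ]²·[B]²·[L]²) = (0.669)·(0.00780)² / ((7.76×10⁻⁴)²·(0.248)²·(0.0352)²) = 8.87×10⁵
ΔG = RT ln(Q_c/K_c) = (8.314 J mol⁻¹ K⁻¹)(350 K) × ln(8.87×10⁵/1.82×10⁵)
   = (2.910 kJ/mol)(1.584) = 4.61 kJ/mol
ΔG > 0, so the forward reaction is non-spontaneous (proceeds in reverse).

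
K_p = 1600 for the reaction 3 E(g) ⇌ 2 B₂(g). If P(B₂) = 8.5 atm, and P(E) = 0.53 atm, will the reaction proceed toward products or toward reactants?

Q_p = P(B₂)² / P(E)³ = (8.5)² / (0.53)³ = 490
Q_p = 490 < K_p = 1600, so the forward reaction proceeds.

forward (toward products)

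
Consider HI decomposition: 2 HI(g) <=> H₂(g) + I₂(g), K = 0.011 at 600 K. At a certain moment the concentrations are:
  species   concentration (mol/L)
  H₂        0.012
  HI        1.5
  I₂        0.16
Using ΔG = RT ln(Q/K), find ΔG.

ΔG = -12.8 kJ/mol

Q = [H₂]·[I₂] / [HI]² = (0.012)·(0.16) / (1.5)² = 8.53×10⁻⁴
ΔG = RT ln(Q/K) = (8.314 J mol⁻¹ K⁻¹)(600 K) × ln(8.53×10⁻⁴/0.011)
   = (4.988 kJ/mol)(-2.557) = -12.8 kJ/mol
ΔG < 0, so the forward reaction is spontaneous (proceeds forward).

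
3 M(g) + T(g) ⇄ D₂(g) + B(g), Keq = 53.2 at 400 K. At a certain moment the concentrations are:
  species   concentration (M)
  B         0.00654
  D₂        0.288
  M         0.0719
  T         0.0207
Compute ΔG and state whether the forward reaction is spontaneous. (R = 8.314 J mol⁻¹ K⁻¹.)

ΔG = 5.08 kJ/mol; the forward reaction is non-spontaneous

Q = [D₂]·[B] / ([M]³·[T]) = (0.288)·(0.00654) / ((0.0719)³·(0.0207)) = 245
ΔG = RT ln(Q/Keq) = (8.314 J mol⁻¹ K⁻¹)(400 K) × ln(245/53.2)
   = (3.326 kJ/mol)(1.527) = 5.08 kJ/mol
ΔG > 0, so the forward reaction is non-spontaneous (proceeds in reverse).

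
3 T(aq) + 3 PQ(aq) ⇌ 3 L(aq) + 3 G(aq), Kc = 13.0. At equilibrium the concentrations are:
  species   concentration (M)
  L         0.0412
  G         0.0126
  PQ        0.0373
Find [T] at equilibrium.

[T] = 0.00592 M

At equilibrium, Kc = [L]³·[G]³ / ([T]³·[PQ]³) = 13.0.
(0.0412)³·(0.0126)³ / (([T])³·(0.0373)³) = 13.0
[T]³ = 2.07×10⁻⁷ ⇒ [T] = 0.00592 M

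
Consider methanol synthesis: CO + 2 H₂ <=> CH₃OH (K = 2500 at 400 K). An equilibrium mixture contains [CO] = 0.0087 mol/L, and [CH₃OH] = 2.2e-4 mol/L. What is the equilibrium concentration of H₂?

At equilibrium, K = [CH₃OH] / ([CO]·[H₂]²) = 2500.
(2.2e-4) / ((0.0087)·([H₂])²) = 2500
[H₂]² = 1.01e-5 ⇒ [H₂] = 0.0032 mol/L

[H₂] = 0.0032 mol/L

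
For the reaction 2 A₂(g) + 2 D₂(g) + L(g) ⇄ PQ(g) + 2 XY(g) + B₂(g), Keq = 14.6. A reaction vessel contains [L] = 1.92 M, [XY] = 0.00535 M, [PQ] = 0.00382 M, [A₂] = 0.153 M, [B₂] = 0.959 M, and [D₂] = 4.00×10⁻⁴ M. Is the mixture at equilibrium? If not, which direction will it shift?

yes, at equilibrium

Q = [PQ]·[XY]²·[B₂] / ([A₂]²·[D₂]²·[L]) = (0.00382)·(0.00535)²·(0.959) / ((0.153)²·(4.00×10⁻⁴)²·(1.92)) = 14.6
Q = 14.6 = Keq; the system is at equilibrium.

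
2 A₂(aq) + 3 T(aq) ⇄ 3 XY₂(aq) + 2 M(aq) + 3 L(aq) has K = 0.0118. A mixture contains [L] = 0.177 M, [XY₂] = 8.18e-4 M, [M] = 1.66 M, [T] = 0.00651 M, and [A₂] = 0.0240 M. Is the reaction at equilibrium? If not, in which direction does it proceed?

Q = [XY₂]³·[M]²·[L]³ / ([A₂]²·[T]³) = (8.18e-4)³·(1.66)²·(0.177)³ / ((0.0240)²·(0.00651)³) = 0.0526
Q = 0.0526 > K = 0.0118, so the reverse reaction proceeds.

toward reactants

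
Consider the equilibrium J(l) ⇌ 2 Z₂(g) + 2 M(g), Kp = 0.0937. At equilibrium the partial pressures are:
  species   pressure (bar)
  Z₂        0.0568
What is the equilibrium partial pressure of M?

(J is a pure liquid — omitted from Kp.)
At equilibrium, Kp = P(Z₂)²·P(M)² = 0.0937.
(0.0568)²·(P(M))² = 0.0937
P(M)² = 29.0 ⇒ P(M) = 5.39 bar

P(M) = 5.39 bar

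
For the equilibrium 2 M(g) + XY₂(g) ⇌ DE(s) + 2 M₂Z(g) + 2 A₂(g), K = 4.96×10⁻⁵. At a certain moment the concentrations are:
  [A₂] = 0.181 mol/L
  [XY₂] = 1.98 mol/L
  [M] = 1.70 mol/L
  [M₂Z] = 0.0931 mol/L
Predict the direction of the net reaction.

no net change (already at equilibrium)

(DE is a pure solid — omitted from Q.)
Q = [M₂Z]²·[A₂]² / ([M]²·[XY₂]) = (0.0931)²·(0.181)² / ((1.70)²·(1.98)) = 4.96×10⁻⁵
Q = 4.96×10⁻⁵ = K, so the system is already at equilibrium.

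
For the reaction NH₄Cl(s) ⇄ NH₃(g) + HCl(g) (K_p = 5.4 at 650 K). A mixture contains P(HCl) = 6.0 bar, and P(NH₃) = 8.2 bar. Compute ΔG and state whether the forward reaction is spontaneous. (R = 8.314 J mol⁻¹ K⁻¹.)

ΔG = 11.9 kJ/mol; the forward reaction is non-spontaneous

(NH₄Cl is a pure solid — omitted from Q_p.)
Q_p = P(NH₃)·P(HCl) = (8.2)·(6.0) = 49.2
ΔG = RT ln(Q_p/K_p) = (8.314 J mol⁻¹ K⁻¹)(650 K) × ln(49.2/5.4)
   = (5.404 kJ/mol)(2.209) = 11.9 kJ/mol
ΔG > 0, so the forward reaction is non-spontaneous (proceeds in reverse).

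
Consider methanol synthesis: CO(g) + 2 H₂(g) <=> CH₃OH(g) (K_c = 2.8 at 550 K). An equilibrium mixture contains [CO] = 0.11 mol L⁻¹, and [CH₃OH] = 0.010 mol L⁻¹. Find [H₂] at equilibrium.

[H₂] = 0.18 mol L⁻¹

At equilibrium, K_c = [CH₃OH] / ([CO]·[H₂]²) = 2.8.
(0.010) / ((0.11)·([H₂])²) = 2.8
[H₂]² = 0.0325 ⇒ [H₂] = 0.18 mol L⁻¹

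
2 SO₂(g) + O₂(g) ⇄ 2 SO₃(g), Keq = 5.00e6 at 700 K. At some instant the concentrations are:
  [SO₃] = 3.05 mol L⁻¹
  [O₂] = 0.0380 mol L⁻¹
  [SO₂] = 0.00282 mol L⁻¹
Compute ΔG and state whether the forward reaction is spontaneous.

ΔG = 10.6 kJ/mol; the forward reaction is non-spontaneous

Q = [SO₃]² / ([SO₂]²·[O₂]) = (3.05)² / ((0.00282)²·(0.0380)) = 3.08e7
ΔG = RT ln(Q/Keq) = (8.314 J mol⁻¹ K⁻¹)(700 K) × ln(3.08e7/5.00e6)
   = (5.820 kJ/mol)(1.818) = 10.6 kJ/mol
ΔG > 0, so the forward reaction is non-spontaneous (proceeds in reverse).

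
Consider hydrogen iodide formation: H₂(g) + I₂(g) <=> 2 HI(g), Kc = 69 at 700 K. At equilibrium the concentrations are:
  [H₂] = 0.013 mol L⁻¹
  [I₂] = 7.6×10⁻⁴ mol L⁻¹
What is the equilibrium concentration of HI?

[HI] = 0.026 mol L⁻¹

At equilibrium, Kc = [HI]² / ([H₂]·[I₂]) = 69.
([HI])² / ((0.013)·(7.6×10⁻⁴)) = 69
[HI]² = 6.82×10⁻⁴ ⇒ [HI] = 0.026 mol L⁻¹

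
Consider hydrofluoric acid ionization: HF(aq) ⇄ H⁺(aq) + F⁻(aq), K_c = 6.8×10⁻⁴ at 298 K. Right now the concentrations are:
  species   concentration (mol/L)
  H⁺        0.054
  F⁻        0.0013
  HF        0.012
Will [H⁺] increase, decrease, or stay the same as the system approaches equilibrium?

decrease

Q_c = [H⁺]·[F⁻] / [HF] = (0.054)·(0.0013) / (0.012) = 0.0059
Q_c = 0.0059 > K_c = 6.8×10⁻⁴: net reverse reaction.
H⁺ is a product, so it decreases.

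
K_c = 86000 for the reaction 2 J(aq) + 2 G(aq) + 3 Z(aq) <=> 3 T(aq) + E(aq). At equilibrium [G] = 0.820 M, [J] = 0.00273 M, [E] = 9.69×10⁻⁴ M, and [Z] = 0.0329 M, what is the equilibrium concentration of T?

[T] = 0.251 M

At equilibrium, K_c = [T]³·[E] / ([J]²·[G]²·[Z]³) = 86000.
([T])³·(9.69×10⁻⁴) / ((0.00273)²·(0.820)²·(0.0329)³) = 86000
[T]³ = 0.0158 ⇒ [T] = 0.251 M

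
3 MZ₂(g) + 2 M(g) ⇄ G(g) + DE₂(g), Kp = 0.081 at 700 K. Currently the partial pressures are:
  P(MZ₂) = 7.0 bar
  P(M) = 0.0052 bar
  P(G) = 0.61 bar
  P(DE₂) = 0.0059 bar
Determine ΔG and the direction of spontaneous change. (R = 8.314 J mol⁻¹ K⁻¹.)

ΔG = 9.12 kJ/mol; the forward reaction is non-spontaneous

Qp = P(G)·P(DE₂) / (P(MZ₂)³·P(M)²) = (0.61)·(0.0059) / ((7.0)³·(0.0052)²) = 0.388
ΔG = RT ln(Qp/Kp) = (8.314 J mol⁻¹ K⁻¹)(700 K) × ln(0.388/0.081)
   = (5.820 kJ/mol)(1.567) = 9.12 kJ/mol
ΔG > 0, so the forward reaction is non-spontaneous (proceeds in reverse).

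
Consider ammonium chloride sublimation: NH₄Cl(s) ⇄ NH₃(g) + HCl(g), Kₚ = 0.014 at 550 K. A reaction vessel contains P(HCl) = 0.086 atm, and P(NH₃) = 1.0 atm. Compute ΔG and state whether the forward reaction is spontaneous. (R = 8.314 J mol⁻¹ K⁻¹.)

(NH₄Cl is a pure solid — omitted from Qₚ.)
Qₚ = P(NH₃)·P(HCl) = (1.0)·(0.086) = 0.0860
ΔG = RT ln(Qₚ/Kₚ) = (8.314 J mol⁻¹ K⁻¹)(550 K) × ln(0.0860/0.014)
   = (4.573 kJ/mol)(1.815) = 8.30 kJ/mol
ΔG > 0, so the forward reaction is non-spontaneous (proceeds in reverse).

ΔG = 8.30 kJ/mol; the forward reaction is non-spontaneous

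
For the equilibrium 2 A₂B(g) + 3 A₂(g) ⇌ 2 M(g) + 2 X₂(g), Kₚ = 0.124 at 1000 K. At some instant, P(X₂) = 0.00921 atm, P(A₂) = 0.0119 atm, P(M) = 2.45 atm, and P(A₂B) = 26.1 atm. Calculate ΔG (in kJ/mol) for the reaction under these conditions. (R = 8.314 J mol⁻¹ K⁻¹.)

Qₚ = P(M)²·P(X₂)² / (P(A₂B)²·P(A₂)³) = (2.45)²·(0.00921)² / ((26.1)²·(0.0119)³) = 0.444
ΔG = RT ln(Qₚ/Kₚ) = (8.314 J mol⁻¹ K⁻¹)(1000 K) × ln(0.444/0.124)
   = (8.314 kJ/mol)(1.276) = 10.6 kJ/mol
ΔG > 0, so the forward reaction is non-spontaneous (proceeds in reverse).

ΔG = 10.6 kJ/mol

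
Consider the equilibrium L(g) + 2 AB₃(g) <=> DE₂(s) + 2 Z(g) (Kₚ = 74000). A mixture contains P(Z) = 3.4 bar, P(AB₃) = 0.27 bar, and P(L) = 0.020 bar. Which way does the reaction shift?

(DE₂ is a pure solid — omitted from Qₚ.)
Qₚ = P(Z)² / (P(L)·P(AB₃)²) = (3.4)² / ((0.020)·(0.27)²) = 7900
Qₚ = 7900 < Kₚ = 74000, so the forward reaction proceeds.

toward products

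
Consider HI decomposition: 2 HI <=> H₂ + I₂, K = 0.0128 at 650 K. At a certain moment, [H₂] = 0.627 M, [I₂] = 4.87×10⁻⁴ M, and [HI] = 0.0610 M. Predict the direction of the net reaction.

Q = [H₂]·[I₂] / [HI]² = (0.627)·(4.87×10⁻⁴) / (0.0610)² = 0.0821
Q = 0.0821 > K = 0.0128, so the reverse reaction proceeds.

toward reactants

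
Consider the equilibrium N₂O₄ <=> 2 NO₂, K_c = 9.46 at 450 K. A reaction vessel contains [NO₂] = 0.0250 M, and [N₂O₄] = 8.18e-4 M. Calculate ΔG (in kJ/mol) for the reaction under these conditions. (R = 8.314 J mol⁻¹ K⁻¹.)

ΔG = -9.41 kJ/mol

Q_c = [NO₂]² / [N₂O₄] = (0.0250)² / (8.18e-4) = 0.764
ΔG = RT ln(Q_c/K_c) = (8.314 J mol⁻¹ K⁻¹)(450 K) × ln(0.764/9.46)
   = (3.741 kJ/mol)(-2.516) = -9.41 kJ/mol
ΔG < 0, so the forward reaction is spontaneous (proceeds forward).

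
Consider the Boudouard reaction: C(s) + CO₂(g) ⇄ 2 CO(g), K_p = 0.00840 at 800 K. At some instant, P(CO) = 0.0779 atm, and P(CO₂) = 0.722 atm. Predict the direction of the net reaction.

no net change (already at equilibrium)

(C is a pure solid — omitted from Q_p.)
Q_p = P(CO)² / P(CO₂) = (0.0779)² / (0.722) = 0.00840
Q_p = 0.00840 = K_p, so the system is already at equilibrium.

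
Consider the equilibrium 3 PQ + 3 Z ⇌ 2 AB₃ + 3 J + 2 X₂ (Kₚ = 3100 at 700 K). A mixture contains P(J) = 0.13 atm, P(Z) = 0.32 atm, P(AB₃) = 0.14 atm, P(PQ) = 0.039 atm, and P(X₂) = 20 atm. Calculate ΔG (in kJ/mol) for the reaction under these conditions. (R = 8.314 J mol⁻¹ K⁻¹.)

ΔG = 6.11 kJ/mol

Qₚ = P(AB₃)²·P(J)³·P(X₂)² / (P(PQ)³·P(Z)³) = (0.14)²·(0.13)³·(20)² / ((0.039)³·(0.32)³) = 8860
ΔG = RT ln(Qₚ/Kₚ) = (8.314 J mol⁻¹ K⁻¹)(700 K) × ln(8860/3100)
   = (5.820 kJ/mol)(1.050) = 6.11 kJ/mol
ΔG > 0, so the forward reaction is non-spontaneous (proceeds in reverse).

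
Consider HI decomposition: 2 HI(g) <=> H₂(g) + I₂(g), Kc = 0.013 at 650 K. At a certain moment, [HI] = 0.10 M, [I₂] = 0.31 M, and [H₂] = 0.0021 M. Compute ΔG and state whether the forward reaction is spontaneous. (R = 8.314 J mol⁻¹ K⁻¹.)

ΔG = 8.71 kJ/mol; the forward reaction is non-spontaneous

Qc = [H₂]·[I₂] / [HI]² = (0.0021)·(0.31) / (0.10)² = 0.0651
ΔG = RT ln(Qc/Kc) = (8.314 J mol⁻¹ K⁻¹)(650 K) × ln(0.0651/0.013)
   = (5.404 kJ/mol)(1.611) = 8.71 kJ/mol
ΔG > 0, so the forward reaction is non-spontaneous (proceeds in reverse).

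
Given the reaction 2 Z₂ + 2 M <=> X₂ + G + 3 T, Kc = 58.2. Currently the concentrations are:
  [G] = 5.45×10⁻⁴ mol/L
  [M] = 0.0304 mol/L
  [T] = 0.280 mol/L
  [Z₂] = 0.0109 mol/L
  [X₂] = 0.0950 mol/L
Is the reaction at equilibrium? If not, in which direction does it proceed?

Qc = [X₂]·[G]·[T]³ / ([Z₂]²·[M]²) = (0.0950)·(5.45×10⁻⁴)·(0.280)³ / ((0.0109)²·(0.0304)²) = 10.4
Qc = 10.4 < Kc = 58.2, so the forward reaction proceeds.

to the right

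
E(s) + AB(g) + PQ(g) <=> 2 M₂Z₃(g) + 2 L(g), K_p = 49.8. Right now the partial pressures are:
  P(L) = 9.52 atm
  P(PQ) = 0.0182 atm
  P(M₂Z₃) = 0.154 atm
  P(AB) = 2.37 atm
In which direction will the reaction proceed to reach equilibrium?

(E is a pure solid — omitted from Q_p.)
Q_p = P(M₂Z₃)²·P(L)² / (P(AB)·P(PQ)) = (0.154)²·(9.52)² / ((2.37)·(0.0182)) = 49.8
Q_p = 49.8 = K_p, so the system is already at equilibrium.

neither direction; the system is at equilibrium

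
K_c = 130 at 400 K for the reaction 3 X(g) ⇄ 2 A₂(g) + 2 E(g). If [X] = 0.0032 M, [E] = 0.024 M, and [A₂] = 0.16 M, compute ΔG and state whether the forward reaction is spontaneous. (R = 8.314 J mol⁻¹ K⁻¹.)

Q_c = [A₂]²·[E]² / [X]³ = (0.16)²·(0.024)² / (0.0032)³ = 450
ΔG = RT ln(Q_c/K_c) = (8.314 J mol⁻¹ K⁻¹)(400 K) × ln(450/130)
   = (3.326 kJ/mol)(1.242) = 4.13 kJ/mol
ΔG > 0, so the forward reaction is non-spontaneous (proceeds in reverse).

ΔG = 4.13 kJ/mol; the forward reaction is non-spontaneous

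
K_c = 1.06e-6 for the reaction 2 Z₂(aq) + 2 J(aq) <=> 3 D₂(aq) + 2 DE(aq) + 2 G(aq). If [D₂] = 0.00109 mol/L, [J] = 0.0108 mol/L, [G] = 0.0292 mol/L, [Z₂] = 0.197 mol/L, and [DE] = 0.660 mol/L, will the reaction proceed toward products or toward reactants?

Q_c = [D₂]³·[DE]²·[G]² / ([Z₂]²·[J]²) = (0.00109)³·(0.660)²·(0.0292)² / ((0.197)²·(0.0108)²) = 1.06e-7
Q_c = 1.06e-7 < K_c = 1.06e-6, so the forward reaction proceeds.

to the right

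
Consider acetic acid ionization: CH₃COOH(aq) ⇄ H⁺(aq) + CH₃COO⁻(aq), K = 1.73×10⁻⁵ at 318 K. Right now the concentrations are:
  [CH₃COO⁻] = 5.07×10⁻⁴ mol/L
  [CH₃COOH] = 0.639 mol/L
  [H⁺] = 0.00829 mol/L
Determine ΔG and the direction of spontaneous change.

ΔG = -2.56 kJ/mol; the forward reaction is spontaneous

Q = [H⁺]·[CH₃COO⁻] / [CH₃COOH] = (0.00829)·(5.07×10⁻⁴) / (0.639) = 6.58×10⁻⁶
ΔG = RT ln(Q/K) = (8.314 J mol⁻¹ K⁻¹)(318 K) × ln(6.58×10⁻⁶/1.73×10⁻⁵)
   = (2.644 kJ/mol)(-0.9667) = -2.56 kJ/mol
ΔG < 0, so the forward reaction is spontaneous (proceeds forward).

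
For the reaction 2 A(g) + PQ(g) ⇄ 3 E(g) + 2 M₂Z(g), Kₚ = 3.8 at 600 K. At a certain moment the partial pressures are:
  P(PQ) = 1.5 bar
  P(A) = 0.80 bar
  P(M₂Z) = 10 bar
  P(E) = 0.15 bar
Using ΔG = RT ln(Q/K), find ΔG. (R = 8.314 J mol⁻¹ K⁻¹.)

Qₚ = P(E)³·P(M₂Z)² / (P(A)²·P(PQ)) = (0.15)³·(10)² / ((0.80)²·(1.5)) = 0.352
ΔG = RT ln(Qₚ/Kₚ) = (8.314 J mol⁻¹ K⁻¹)(600 K) × ln(0.352/3.8)
   = (4.988 kJ/mol)(-2.379) = -11.9 kJ/mol
ΔG < 0, so the forward reaction is spontaneous (proceeds forward).

ΔG = -11.9 kJ/mol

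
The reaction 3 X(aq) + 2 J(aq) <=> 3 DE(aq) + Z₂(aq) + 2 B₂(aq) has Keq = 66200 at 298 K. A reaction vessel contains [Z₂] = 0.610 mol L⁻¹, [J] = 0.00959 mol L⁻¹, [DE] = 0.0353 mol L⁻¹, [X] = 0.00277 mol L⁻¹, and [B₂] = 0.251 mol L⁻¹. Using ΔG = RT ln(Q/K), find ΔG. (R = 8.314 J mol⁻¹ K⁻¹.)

ΔG = 6.37 kJ/mol

Q = [DE]³·[Z₂]·[B₂]² / ([X]³·[J]²) = (0.0353)³·(0.610)·(0.251)² / ((0.00277)³·(0.00959)²) = 8.65e5
ΔG = RT ln(Q/Keq) = (8.314 J mol⁻¹ K⁻¹)(298 K) × ln(8.65e5/66200)
   = (2.478 kJ/mol)(2.570) = 6.37 kJ/mol
ΔG > 0, so the forward reaction is non-spontaneous (proceeds in reverse).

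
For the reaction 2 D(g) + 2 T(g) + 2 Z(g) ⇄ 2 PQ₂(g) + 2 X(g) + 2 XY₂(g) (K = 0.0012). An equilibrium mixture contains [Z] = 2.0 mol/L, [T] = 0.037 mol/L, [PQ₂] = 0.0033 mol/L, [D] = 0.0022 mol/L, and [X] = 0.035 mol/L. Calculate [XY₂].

[XY₂] = 0.049 mol/L

At equilibrium, K = [PQ₂]²·[X]²·[XY₂]² / ([D]²·[T]²·[Z]²) = 0.0012.
(0.0033)²·(0.035)²·([XY₂])² / ((0.0022)²·(0.037)²·(2.0)²) = 0.0012
[XY₂]² = 0.00238 ⇒ [XY₂] = 0.049 mol/L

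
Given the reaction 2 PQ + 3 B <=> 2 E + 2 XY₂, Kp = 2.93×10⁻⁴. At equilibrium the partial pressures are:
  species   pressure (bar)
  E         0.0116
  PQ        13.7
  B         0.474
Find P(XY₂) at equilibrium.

P(XY₂) = 6.60 bar

At equilibrium, Kp = P(E)²·P(XY₂)² / (P(PQ)²·P(B)³) = 2.93×10⁻⁴.
(0.0116)²·(P(XY₂))² / ((13.7)²·(0.474)³) = 2.93×10⁻⁴
P(XY₂)² = 43.5 ⇒ P(XY₂) = 6.60 bar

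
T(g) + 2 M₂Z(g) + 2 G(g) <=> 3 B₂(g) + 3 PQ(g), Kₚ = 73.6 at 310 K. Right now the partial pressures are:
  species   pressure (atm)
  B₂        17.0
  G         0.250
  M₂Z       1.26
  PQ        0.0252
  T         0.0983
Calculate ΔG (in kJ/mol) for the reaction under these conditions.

Qₚ = P(B₂)³·P(PQ)³ / (P(T)·P(M₂Z)²·P(G)²) = (17.0)³·(0.0252)³ / ((0.0983)·(1.26)²·(0.250)²) = 8.06
ΔG = RT ln(Qₚ/Kₚ) = (8.314 J mol⁻¹ K⁻¹)(310 K) × ln(8.06/73.6)
   = (2.577 kJ/mol)(-2.212) = -5.70 kJ/mol
ΔG < 0, so the forward reaction is spontaneous (proceeds forward).

ΔG = -5.70 kJ/mol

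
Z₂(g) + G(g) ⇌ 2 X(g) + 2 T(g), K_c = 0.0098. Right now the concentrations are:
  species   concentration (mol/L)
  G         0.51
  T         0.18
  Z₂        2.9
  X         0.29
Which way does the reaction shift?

Q_c = [X]²·[T]² / ([Z₂]·[G]) = (0.29)²·(0.18)² / ((2.9)·(0.51)) = 0.0018
Q_c = 0.0018 < K_c = 0.0098, so the forward reaction proceeds.

forward (toward products)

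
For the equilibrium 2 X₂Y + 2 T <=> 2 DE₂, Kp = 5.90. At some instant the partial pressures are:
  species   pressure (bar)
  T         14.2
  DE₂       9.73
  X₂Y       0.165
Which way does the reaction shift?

Qp = P(DE₂)² / (P(X₂Y)²·P(T)²) = (9.73)² / ((0.165)²·(14.2)²) = 17.2
Qp = 17.2 > Kp = 5.90, so the reverse reaction proceeds.

reverse (toward reactants)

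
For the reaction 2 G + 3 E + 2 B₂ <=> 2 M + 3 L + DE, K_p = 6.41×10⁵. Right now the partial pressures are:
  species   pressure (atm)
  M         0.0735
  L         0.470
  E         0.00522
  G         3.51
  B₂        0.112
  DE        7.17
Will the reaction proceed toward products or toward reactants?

in the forward direction

Q_p = P(M)²·P(L)³·P(DE) / (P(G)²·P(E)³·P(B₂)²) = (0.0735)²·(0.470)³·(7.17) / ((3.51)²·(0.00522)³·(0.112)²) = 1.83×10⁵
Q_p = 1.83×10⁵ < K_p = 6.41×10⁵, so the forward reaction proceeds.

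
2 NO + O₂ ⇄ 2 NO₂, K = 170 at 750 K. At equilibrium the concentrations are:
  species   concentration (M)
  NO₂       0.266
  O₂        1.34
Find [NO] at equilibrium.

At equilibrium, K = [NO₂]² / ([NO]²·[O₂]) = 170.
(0.266)² / (([NO])²·(1.34)) = 170
[NO]² = 3.11e-4 ⇒ [NO] = 0.0176 M

[NO] = 0.0176 M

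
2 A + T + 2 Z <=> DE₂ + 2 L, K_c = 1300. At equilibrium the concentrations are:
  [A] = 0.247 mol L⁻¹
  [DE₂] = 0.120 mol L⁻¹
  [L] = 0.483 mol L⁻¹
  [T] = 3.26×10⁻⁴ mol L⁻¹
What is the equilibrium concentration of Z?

At equilibrium, K_c = [DE₂]·[L]² / ([A]²·[T]·[Z]²) = 1300.
(0.120)·(0.483)² / ((0.247)²·(3.26×10⁻⁴)·([Z])²) = 1300
[Z]² = 1.08 ⇒ [Z] = 1.04 mol L⁻¹

[Z] = 1.04 mol L⁻¹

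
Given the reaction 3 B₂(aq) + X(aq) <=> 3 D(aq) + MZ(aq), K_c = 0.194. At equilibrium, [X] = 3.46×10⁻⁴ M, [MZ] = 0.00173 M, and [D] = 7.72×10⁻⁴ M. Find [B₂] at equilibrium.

[B₂] = 0.00228 M

At equilibrium, K_c = [D]³·[MZ] / ([B₂]³·[X]) = 0.194.
(7.72×10⁻⁴)³·(0.00173) / (([B₂])³·(3.46×10⁻⁴)) = 0.194
[B₂]³ = 1.19×10⁻⁸ ⇒ [B₂] = 0.00228 M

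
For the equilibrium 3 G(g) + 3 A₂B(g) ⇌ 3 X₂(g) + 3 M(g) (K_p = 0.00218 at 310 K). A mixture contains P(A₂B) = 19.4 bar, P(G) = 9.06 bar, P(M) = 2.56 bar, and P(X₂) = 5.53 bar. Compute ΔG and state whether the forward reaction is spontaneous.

ΔG = -3.68 kJ/mol; the forward reaction is spontaneous

Q_p = P(X₂)³·P(M)³ / (P(G)³·P(A₂B)³) = (5.53)³·(2.56)³ / ((9.06)³·(19.4)³) = 5.23×10⁻⁴
ΔG = RT ln(Q_p/K_p) = (8.314 J mol⁻¹ K⁻¹)(310 K) × ln(5.23×10⁻⁴/0.00218)
   = (2.577 kJ/mol)(-1.427) = -3.68 kJ/mol
ΔG < 0, so the forward reaction is spontaneous (proceeds forward).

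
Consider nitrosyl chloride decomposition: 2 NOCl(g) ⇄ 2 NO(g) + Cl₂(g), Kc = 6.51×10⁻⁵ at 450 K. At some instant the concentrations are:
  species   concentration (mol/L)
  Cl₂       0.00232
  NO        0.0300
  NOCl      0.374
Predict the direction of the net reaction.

Qc = [NO]²·[Cl₂] / [NOCl]² = (0.0300)²·(0.00232) / (0.374)² = 1.49×10⁻⁵
Qc = 1.49×10⁻⁵ < Kc = 6.51×10⁻⁵, so the forward reaction proceeds.

in the forward direction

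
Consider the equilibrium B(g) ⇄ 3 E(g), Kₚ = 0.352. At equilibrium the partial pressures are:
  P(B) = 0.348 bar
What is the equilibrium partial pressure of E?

At equilibrium, Kₚ = P(E)³ / P(B) = 0.352.
(P(E))³ / (0.348) = 0.352
P(E)³ = 0.122 ⇒ P(E) = 0.497 bar

P(E) = 0.497 bar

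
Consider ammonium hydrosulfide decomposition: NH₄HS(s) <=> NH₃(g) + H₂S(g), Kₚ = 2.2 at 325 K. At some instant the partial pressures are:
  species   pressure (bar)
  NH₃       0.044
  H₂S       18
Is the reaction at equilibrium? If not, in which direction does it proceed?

(NH₄HS is a pure solid — omitted from Qₚ.)
Qₚ = P(NH₃)·P(H₂S) = (0.044)·(18) = 0.79
Qₚ = 0.79 < Kₚ = 2.2, so the forward reaction proceeds.

forward (toward products)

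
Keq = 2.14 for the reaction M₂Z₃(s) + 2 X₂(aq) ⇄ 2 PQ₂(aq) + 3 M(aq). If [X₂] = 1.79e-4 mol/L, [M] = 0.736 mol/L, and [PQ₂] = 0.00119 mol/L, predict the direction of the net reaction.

toward reactants

(M₂Z₃ is a pure solid — omitted from Q.)
Q = [PQ₂]²·[M]³ / [X₂]² = (0.00119)²·(0.736)³ / (1.79e-4)² = 17.6
Q = 17.6 > Keq = 2.14, so the reverse reaction proceeds.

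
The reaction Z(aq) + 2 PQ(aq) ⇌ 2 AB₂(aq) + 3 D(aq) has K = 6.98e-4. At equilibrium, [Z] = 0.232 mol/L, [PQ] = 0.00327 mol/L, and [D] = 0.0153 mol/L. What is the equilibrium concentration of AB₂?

At equilibrium, K = [AB₂]²·[D]³ / ([Z]·[PQ]²) = 6.98e-4.
([AB₂])²·(0.0153)³ / ((0.232)·(0.00327)²) = 6.98e-4
[AB₂]² = 4.83e-4 ⇒ [AB₂] = 0.0220 mol/L

[AB₂] = 0.0220 mol/L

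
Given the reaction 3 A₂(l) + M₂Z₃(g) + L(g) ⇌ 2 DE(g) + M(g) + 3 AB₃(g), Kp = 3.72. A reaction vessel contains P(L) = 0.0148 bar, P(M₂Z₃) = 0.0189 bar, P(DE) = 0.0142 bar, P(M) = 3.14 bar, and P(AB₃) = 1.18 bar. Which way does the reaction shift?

(A₂ is a pure liquid — omitted from Qp.)
Qp = P(DE)²·P(M)·P(AB₃)³ / (P(M₂Z₃)·P(L)) = (0.0142)²·(3.14)·(1.18)³ / ((0.0189)·(0.0148)) = 3.72
Qp = 3.72 = Kp, so the system is already at equilibrium.

at equilibrium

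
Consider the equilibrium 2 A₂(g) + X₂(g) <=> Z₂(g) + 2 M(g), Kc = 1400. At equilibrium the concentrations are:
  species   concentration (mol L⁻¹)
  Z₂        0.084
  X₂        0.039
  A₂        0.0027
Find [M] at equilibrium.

[M] = 0.069 mol L⁻¹

At equilibrium, Kc = [Z₂]·[M]² / ([A₂]²·[X₂]) = 1400.
(0.084)·([M])² / ((0.0027)²·(0.039)) = 1400
[M]² = 0.00474 ⇒ [M] = 0.069 mol L⁻¹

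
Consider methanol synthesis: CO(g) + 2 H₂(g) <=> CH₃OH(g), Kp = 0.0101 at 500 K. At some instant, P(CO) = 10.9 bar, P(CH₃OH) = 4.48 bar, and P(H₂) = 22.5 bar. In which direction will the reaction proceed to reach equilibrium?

to the right

Qp = P(CH₃OH) / (P(CO)·P(H₂)²) = (4.48) / ((10.9)·(22.5)²) = 8.12×10⁻⁴
Qp = 8.12×10⁻⁴ < Kp = 0.0101, so the forward reaction proceeds.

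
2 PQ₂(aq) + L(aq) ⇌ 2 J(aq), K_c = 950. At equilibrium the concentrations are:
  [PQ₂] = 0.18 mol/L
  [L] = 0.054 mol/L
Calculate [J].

At equilibrium, K_c = [J]² / ([PQ₂]²·[L]) = 950.
([J])² / ((0.18)²·(0.054)) = 950
[J]² = 1.66 ⇒ [J] = 1.3 mol/L

[J] = 1.3 mol/L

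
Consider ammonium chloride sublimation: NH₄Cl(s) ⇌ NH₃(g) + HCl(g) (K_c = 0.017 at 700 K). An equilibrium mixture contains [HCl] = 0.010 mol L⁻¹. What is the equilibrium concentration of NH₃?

[NH₃] = 1.7 mol L⁻¹

(NH₄Cl is a pure solid — omitted from K_c.)
At equilibrium, K_c = [NH₃]·[HCl] = 0.017.
([NH₃])·(0.010) = 0.017
[NH₃] = 1.70 = 1.7 mol L⁻¹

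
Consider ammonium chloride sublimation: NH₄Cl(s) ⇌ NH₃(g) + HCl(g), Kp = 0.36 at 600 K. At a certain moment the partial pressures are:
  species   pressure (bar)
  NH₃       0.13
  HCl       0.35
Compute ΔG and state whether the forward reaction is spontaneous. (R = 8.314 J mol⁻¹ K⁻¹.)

ΔG = -10.3 kJ/mol; the forward reaction is spontaneous

(NH₄Cl is a pure solid — omitted from Qp.)
Qp = P(NH₃)·P(HCl) = (0.13)·(0.35) = 0.0455
ΔG = RT ln(Qp/Kp) = (8.314 J mol⁻¹ K⁻¹)(600 K) × ln(0.0455/0.36)
   = (4.988 kJ/mol)(-2.068) = -10.3 kJ/mol
ΔG < 0, so the forward reaction is spontaneous (proceeds forward).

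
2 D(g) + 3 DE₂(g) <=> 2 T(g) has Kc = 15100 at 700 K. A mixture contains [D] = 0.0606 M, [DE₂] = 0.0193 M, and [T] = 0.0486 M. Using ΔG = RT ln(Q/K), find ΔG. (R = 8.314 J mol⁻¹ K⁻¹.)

Qc = [T]² / ([D]²·[DE₂]³) = (0.0486)² / ((0.0606)²·(0.0193)³) = 89500
ΔG = RT ln(Qc/Kc) = (8.314 J mol⁻¹ K⁻¹)(700 K) × ln(89500/15100)
   = (5.820 kJ/mol)(1.780) = 10.4 kJ/mol
ΔG > 0, so the forward reaction is non-spontaneous (proceeds in reverse).

ΔG = 10.4 kJ/mol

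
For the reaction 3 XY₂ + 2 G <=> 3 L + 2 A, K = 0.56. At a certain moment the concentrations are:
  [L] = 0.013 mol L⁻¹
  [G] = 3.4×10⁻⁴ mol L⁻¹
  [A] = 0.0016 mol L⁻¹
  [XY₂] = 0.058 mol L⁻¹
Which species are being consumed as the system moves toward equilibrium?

Q = [L]³·[A]² / ([XY₂]³·[G]²) = (0.013)³·(0.0016)² / ((0.058)³·(3.4×10⁻⁴)²) = 0.25
Q = 0.25 < K = 0.56: net forward reaction.

XY₂, G (reactants)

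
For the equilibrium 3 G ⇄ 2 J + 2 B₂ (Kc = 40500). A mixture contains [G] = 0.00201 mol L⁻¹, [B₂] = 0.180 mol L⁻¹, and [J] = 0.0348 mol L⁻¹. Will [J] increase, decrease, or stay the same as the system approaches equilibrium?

increase

Qc = [J]²·[B₂]² / [G]³ = (0.0348)²·(0.180)² / (0.00201)³ = 4830
Qc = 4830 < Kc = 40500: net forward reaction.
J is a product, so it increases.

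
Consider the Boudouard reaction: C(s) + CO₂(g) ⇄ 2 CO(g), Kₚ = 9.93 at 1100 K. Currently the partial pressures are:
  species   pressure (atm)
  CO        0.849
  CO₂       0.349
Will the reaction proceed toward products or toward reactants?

(C is a pure solid — omitted from Qₚ.)
Qₚ = P(CO)² / P(CO₂) = (0.849)² / (0.349) = 2.07
Qₚ = 2.07 < Kₚ = 9.93, so the forward reaction proceeds.

to the right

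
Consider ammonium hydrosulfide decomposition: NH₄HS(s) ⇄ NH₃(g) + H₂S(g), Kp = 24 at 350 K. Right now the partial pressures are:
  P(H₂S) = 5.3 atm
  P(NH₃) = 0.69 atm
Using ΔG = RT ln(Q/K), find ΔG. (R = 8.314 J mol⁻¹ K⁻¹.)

ΔG = -5.47 kJ/mol

(NH₄HS is a pure solid — omitted from Qp.)
Qp = P(NH₃)·P(H₂S) = (0.69)·(5.3) = 3.66
ΔG = RT ln(Qp/Kp) = (8.314 J mol⁻¹ K⁻¹)(350 K) × ln(3.66/24)
   = (2.910 kJ/mol)(-1.881) = -5.47 kJ/mol
ΔG < 0, so the forward reaction is spontaneous (proceeds forward).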